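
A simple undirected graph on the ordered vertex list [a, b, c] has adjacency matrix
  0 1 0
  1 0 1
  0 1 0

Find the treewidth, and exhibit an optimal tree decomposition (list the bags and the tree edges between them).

Treewidth 1.
One optimal decomposition is:
Bags: B1 = {a, b}  B2 = {b, c}
Tree: B1–B2

The largest bag has 2 vertices, giving width 1; this decomposition certifies tw(G) ≤ 1. Any graph with an edge has treewidth ≥ 1, and G has the edge a–b. Hence tw(G) = 1 exactly.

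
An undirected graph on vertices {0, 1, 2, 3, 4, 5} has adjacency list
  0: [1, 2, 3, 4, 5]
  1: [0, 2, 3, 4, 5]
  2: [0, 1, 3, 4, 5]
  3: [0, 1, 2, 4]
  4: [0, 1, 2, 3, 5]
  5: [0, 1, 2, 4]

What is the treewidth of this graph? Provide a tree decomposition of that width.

Every bag has size at most 5, so the width is 5 − 1 = 4 and tw(G) ≤ 4. Conversely, {0, 1, 2, 3, 4} is a clique of size 5, and the vertices of any clique must share a bag in every tree decomposition; so some bag has ≥ 5 vertices and tw(G) ≥ 4. The upper and lower bounds meet at 4, so that is the treewidth.

Treewidth 4.
One optimal decomposition is:
Bags: B1 = {0, 1, 2, 3, 4}  B2 = {0, 1, 2, 4, 5}
Tree: B1–B2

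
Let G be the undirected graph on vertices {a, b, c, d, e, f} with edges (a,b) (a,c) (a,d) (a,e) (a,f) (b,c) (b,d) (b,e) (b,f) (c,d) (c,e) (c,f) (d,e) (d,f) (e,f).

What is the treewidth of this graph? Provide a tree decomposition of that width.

Treewidth 5.
One optimal decomposition is:
Bags: B1 = {a, b, c, d, e, f}
Tree: (single bag)

With just one bag of size 6, the width is 6 − 1 = 5, so tw(G) ≤ 5. For the lower bound, the 6 vertices {a, b, c, d, e, f} are pairwise adjacent, and any tree decomposition puts a clique entirely inside one bag — forcing width ≥ 5. Therefore the treewidth is 5.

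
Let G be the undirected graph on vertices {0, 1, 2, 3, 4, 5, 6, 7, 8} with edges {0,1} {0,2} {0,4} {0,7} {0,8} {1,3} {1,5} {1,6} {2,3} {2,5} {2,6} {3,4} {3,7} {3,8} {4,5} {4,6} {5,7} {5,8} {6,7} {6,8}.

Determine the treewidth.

4

A width-4 tree decomposition is:
Bags: B1 = {0, 3, 5, 6, 7}  B2 = {0, 2, 3, 5, 6}  B3 = {0, 1, 3, 5, 6}  B4 = {0, 3, 4, 5, 6}  B5 = {0, 3, 5, 6, 8}
Tree: B1–B2, B2–B3, B3–B4, B4–B5
The largest bag has 5 vertices, giving width 4; this decomposition certifies tw(G) ≤ 4. For the lower bound: the 5 vertex sets {0,7}, {2,6}, {1,3}, {5}, {4} are disjoint, each induces a connected subgraph, and every pair is joined by at least one edge of G. Contracting each set to a single vertex therefore yields K_{5} as a minor, and since treewidth is minor-monotone, tw(G) ≥ tw(K_{5}) = 4. Therefore the treewidth is 4.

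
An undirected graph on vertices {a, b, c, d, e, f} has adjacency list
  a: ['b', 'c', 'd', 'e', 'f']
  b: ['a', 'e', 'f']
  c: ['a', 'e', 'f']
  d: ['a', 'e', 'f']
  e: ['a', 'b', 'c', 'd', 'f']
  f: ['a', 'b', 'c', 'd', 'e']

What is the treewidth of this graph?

3

A width-3 tree decomposition is:
Bags: B1 = {a, d, e, f}  B2 = {a, b, e, f}  B3 = {a, c, e, f}
Tree: B1–B2, B2–B3
The largest bag has 4 vertices, giving width 3; this decomposition certifies tw(G) ≤ 3. For the lower bound, the 4 vertices {a, d, e, f} are pairwise adjacent, and any tree decomposition puts a clique entirely inside one bag — forcing width ≥ 3. Therefore the treewidth is 3.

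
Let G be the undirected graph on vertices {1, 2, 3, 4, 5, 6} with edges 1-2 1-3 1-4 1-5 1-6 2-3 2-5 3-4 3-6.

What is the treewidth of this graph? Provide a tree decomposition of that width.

Treewidth 2.
One optimal decomposition is:
Bags: B1 = {1, 2, 5}  B2 = {1, 2, 3}  B3 = {1, 3, 6}  B4 = {1, 3, 4}
Tree: B1–B2, B2–B3, B2–B4

Each bag holds 3 vertices, so the decomposition has width 2, which upper-bounds the treewidth. For the lower bound, the 3 vertices {1, 2, 3} are pairwise adjacent, and any tree decomposition puts a clique entirely inside one bag — forcing width ≥ 2. The upper and lower bounds meet at 2, so that is the treewidth.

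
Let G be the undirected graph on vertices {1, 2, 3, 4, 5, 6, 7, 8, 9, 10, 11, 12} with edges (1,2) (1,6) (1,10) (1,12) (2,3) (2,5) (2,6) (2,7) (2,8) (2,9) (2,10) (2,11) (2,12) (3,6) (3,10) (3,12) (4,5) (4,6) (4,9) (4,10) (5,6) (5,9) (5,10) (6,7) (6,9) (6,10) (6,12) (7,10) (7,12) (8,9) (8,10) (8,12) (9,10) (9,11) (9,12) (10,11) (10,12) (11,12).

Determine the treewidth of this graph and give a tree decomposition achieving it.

The largest bag has 5 vertices, giving width 4; this decomposition certifies tw(G) ≤ 4. For the lower bound, the 5 vertices {2, 8, 9, 10, 12} are pairwise adjacent, and any tree decomposition puts a clique entirely inside one bag — forcing width ≥ 4. Hence tw(G) = 4 exactly.

Treewidth 4.
One such decomposition:
Bags: B1 = {2, 6, 9, 10, 12}  B2 = {2, 6, 7, 10, 12}  B3 = {2, 5, 6, 9, 10}  B4 = {4, 5, 6, 9, 10}  B5 = {2, 3, 6, 10, 12}  B6 = {2, 9, 10, 11, 12}  B7 = {2, 8, 9, 10, 12}  B8 = {1, 2, 6, 10, 12}
Tree: B1–B2, B1–B3, B3–B4, B2–B5, B1–B6, B1–B7, B5–B8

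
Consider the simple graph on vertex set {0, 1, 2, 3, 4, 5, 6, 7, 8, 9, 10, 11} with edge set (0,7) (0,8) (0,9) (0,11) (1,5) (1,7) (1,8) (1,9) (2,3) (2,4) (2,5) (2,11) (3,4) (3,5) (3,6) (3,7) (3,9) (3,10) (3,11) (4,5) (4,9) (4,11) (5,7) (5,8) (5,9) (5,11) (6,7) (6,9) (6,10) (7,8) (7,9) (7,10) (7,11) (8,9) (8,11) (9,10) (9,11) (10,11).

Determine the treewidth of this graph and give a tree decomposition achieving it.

Every bag has size at most 5, so the width is 5 − 1 = 4 and tw(G) ≤ 4. For the lower bound, the 5 vertices {3, 4, 5, 9, 11} are pairwise adjacent, and any tree decomposition puts a clique entirely inside one bag — forcing width ≥ 4. Therefore the treewidth is 4.

Treewidth 4.
Bags: B1 = {3, 4, 5, 9, 11}  B2 = {3, 5, 7, 9, 11}  B3 = {3, 7, 9, 10, 11}  B4 = {3, 6, 7, 9, 10}  B5 = {5, 7, 8, 9, 11}  B6 = {2, 3, 4, 5, 11}  B7 = {1, 5, 7, 8, 9}  B8 = {0, 7, 8, 9, 11}
Tree: B1–B2, B2–B3, B3–B4, B2–B5, B1–B6, B5–B7, B5–B8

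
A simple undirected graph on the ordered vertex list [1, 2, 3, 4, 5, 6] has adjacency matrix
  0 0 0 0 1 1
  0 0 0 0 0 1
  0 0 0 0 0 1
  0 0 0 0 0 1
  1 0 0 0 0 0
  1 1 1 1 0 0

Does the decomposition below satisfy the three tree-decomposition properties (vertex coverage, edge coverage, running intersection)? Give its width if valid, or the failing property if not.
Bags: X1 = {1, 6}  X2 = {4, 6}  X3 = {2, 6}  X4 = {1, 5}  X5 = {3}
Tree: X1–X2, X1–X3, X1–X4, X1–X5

A tree decomposition must satisfy three properties: every vertex lies in some bag; for every edge, both endpoints lie together in some bag; and for every vertex, the bags containing it form a connected subtree. Here edge (6,3) lies in no bag, so the decomposition is invalid.

No — edge (6,3) lies in no bag.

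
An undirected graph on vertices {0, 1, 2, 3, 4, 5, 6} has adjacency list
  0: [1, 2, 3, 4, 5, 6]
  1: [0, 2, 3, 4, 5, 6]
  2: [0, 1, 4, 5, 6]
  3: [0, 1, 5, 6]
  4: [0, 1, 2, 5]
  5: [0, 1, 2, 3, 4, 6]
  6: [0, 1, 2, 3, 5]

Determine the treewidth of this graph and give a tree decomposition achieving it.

Treewidth 4.
Bags: B1 = {0, 1, 2, 5, 6}  B2 = {0, 1, 2, 4, 5}  B3 = {0, 1, 3, 5, 6}
Tree: B1–B2, B1–B3

Every bag has size at most 5, so the width is 5 − 1 = 4 and tw(G) ≤ 4. On the other hand G contains the 5-clique {0, 1, 2, 4, 5}. A clique must lie in a single bag of any decomposition, so no decomposition can have width below 4. Hence tw(G) = 4 exactly.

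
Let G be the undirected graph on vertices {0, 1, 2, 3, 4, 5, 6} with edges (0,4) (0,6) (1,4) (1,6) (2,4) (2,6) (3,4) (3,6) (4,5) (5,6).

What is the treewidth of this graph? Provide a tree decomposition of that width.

Each bag holds 3 vertices, so the decomposition has width 2, which upper-bounds the treewidth. Since 6–0–4–3–6 is a cycle in G, G is not acyclic. Forests are exactly the graphs of treewidth ≤ 1, so tw(G) ≥ 2. Hence tw(G) = 2 exactly.

Treewidth 2.
One optimal decomposition is:
Bags: B1 = {0, 4, 6}  B2 = {3, 4, 6}  B3 = {4, 5, 6}  B4 = {2, 4, 6}  B5 = {1, 4, 6}
Tree: B1–B2, B2–B3, B3–B4, B4–B5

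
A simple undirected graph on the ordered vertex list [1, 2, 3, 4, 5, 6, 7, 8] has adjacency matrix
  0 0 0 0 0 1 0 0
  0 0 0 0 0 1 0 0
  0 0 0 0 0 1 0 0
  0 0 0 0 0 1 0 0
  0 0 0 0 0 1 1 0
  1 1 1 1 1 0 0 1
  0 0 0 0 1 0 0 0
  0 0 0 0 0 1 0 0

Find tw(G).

A width-1 tree decomposition is:
Bags: B1 = {5, 6}  B2 = {4, 6}  B3 = {2, 6}  B4 = {6, 8}  B5 = {3, 6}  B6 = {1, 6}  B7 = {5, 7}
Tree: B1–B2, B2–B3, B1–B4, B3–B5, B2–B6, B1–B7
Each bag holds 2 vertices, so the decomposition has width 1, which upper-bounds the treewidth. G has an edge, so its treewidth is at least 1. The upper and lower bounds meet at 1, so that is the treewidth.

1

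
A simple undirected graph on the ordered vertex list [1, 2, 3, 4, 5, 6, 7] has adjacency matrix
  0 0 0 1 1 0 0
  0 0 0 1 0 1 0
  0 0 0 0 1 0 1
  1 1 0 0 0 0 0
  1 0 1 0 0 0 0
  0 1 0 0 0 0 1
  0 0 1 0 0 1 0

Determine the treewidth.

A width-2 tree decomposition is:
Bags: B1 = {1, 3, 5}  B2 = {1, 3, 4}  B3 = {2, 3, 4}  B4 = {2, 3, 6}  B5 = {3, 6, 7}
Tree: B1–B2, B2–B3, B3–B4, B4–B5
The largest bag has 3 vertices, giving width 2; this decomposition certifies tw(G) ≤ 2. The edges 3–5–1–4–2–6–7–3 form a cycle, so G is not a tree and its treewidth is at least 2. The upper and lower bounds meet at 2, so that is the treewidth.

2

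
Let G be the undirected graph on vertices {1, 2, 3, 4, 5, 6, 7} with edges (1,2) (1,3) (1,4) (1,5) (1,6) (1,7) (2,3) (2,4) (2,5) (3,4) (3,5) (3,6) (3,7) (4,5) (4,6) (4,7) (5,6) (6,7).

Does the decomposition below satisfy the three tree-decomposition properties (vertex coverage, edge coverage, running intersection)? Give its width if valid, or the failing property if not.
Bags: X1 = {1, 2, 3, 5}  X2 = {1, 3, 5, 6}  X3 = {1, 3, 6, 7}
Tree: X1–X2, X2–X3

A tree decomposition must satisfy three properties: every vertex lies in some bag; for every edge, both endpoints lie together in some bag; and for every vertex, the bags containing it form a connected subtree. Here vertex 4 appears in no bag, so the decomposition is invalid.

No — vertex 4 appears in no bag.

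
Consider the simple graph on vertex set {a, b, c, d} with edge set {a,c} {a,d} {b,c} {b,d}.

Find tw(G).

2

A width-2 tree decomposition is:
Bags: B1 = {b, c, d}  B2 = {a, c, d}
Tree: B1–B2
The largest bag has 3 vertices, giving width 2; this decomposition certifies tw(G) ≤ 2. For the lower bound, G contains the cycle d–b–c–a–d, so G is not a forest; only forests have treewidth ≤ 1, hence tw(G) ≥ 2. Hence tw(G) = 2 exactly.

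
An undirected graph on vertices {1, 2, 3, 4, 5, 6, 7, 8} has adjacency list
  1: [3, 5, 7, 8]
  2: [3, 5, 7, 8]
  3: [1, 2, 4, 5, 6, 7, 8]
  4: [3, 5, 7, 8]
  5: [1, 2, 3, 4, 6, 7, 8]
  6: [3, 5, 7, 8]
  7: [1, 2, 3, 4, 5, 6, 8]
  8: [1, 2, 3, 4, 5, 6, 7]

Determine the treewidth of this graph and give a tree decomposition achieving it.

Every bag has size at most 5, so the width is 5 − 1 = 4 and tw(G) ≤ 4. On the other hand G contains the 5-clique {1, 3, 5, 7, 8}. A clique must lie in a single bag of any decomposition, so no decomposition can have width below 4. Combining the bounds, tw(G) = 4.

Treewidth 4.
One optimal decomposition is:
Bags: B1 = {3, 4, 5, 7, 8}  B2 = {2, 3, 5, 7, 8}  B3 = {3, 5, 6, 7, 8}  B4 = {1, 3, 5, 7, 8}
Tree: B1–B2, B2–B3, B1–B4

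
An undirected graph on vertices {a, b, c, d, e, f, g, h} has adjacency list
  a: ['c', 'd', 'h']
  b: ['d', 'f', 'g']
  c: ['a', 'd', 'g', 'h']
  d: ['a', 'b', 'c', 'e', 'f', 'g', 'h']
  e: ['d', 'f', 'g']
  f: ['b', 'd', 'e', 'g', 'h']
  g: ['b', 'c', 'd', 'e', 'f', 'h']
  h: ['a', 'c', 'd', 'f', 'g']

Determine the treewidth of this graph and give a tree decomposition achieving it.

Treewidth 3.
Bags: B1 = {d, f, g, h}  B2 = {b, d, f, g}  B3 = {d, e, f, g}  B4 = {c, d, g, h}  B5 = {a, c, d, h}
Tree: B1–B2, B2–B3, B1–B4, B4–B5

Every bag has size at most 4, so the width is 4 − 1 = 3 and tw(G) ≤ 3. For the lower bound, the 4 vertices {c, d, g, h} are pairwise adjacent, and any tree decomposition puts a clique entirely inside one bag — forcing width ≥ 3. Hence tw(G) = 3 exactly.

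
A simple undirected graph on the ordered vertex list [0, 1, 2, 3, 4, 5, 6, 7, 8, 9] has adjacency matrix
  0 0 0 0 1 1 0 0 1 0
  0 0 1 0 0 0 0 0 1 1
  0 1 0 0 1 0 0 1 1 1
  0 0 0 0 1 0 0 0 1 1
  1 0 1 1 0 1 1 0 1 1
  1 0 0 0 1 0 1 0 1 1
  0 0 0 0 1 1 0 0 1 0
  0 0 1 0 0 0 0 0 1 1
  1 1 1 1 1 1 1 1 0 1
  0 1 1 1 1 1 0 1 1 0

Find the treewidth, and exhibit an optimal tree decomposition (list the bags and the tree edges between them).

Each bag holds 4 vertices, so the decomposition has width 3, which upper-bounds the treewidth. For the lower bound, the 4 vertices {1, 2, 8, 9} are pairwise adjacent, and any tree decomposition puts a clique entirely inside one bag — forcing width ≥ 3. Combining the bounds, tw(G) = 3.

Treewidth 3.
One such decomposition:
Bags: B1 = {4, 5, 8, 9}  B2 = {2, 4, 8, 9}  B3 = {4, 5, 6, 8}  B4 = {0, 4, 5, 8}  B5 = {2, 7, 8, 9}  B6 = {1, 2, 8, 9}  B7 = {3, 4, 8, 9}
Tree: B1–B2, B1–B3, B1–B4, B2–B5, B5–B6, B2–B7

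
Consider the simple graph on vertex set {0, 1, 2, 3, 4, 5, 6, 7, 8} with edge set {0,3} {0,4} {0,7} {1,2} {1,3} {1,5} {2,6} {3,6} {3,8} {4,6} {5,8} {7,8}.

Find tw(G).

3

A width-3 tree decomposition is:
Bags: B1 = {0, 2, 4, 6}  B2 = {0, 2, 3, 6}  B3 = {0, 1, 2, 3}  B4 = {0, 1, 3, 7}  B5 = {1, 3, 7, 8}  B6 = {1, 5, 7, 8}
Tree: B1–B2, B2–B3, B3–B4, B4–B5, B5–B6
The largest bag has 4 vertices, giving width 3; this decomposition certifies tw(G) ≤ 3. For the lower bound: the 4 vertex sets {2,4,6}, {0}, {3}, {1,5,7,8} are disjoint, each induces a connected subgraph, and every pair is joined by at least one edge of G. Contracting each set to a single vertex therefore yields K_{4} as a minor, and since treewidth is minor-monotone, tw(G) ≥ tw(K_{4}) = 3. Hence tw(G) = 3 exactly.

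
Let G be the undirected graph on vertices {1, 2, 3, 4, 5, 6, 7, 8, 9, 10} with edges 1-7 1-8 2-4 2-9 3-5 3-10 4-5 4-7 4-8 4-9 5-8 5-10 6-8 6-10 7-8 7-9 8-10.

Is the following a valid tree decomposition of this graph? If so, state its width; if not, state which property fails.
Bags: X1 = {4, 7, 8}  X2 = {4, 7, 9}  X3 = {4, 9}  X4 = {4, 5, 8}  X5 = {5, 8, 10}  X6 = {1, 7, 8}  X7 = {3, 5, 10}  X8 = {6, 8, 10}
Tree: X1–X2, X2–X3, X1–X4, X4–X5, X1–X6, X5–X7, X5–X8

No — vertex 2 appears in no bag.

A tree decomposition must satisfy three properties: every vertex lies in some bag; for every edge, both endpoints lie together in some bag; and for every vertex, the bags containing it form a connected subtree. Here vertex 2 appears in no bag, so the decomposition is invalid.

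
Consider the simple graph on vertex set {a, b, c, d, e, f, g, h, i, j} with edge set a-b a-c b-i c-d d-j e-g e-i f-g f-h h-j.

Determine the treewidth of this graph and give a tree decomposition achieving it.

Treewidth 2.
One such decomposition:
Bags: B1 = {c, d, j}  B2 = {c, h, j}  B3 = {c, f, h}  B4 = {c, f, g}  B5 = {c, e, g}  B6 = {c, e, i}  B7 = {b, c, i}  B8 = {a, b, c}
Tree: B1–B2, B2–B3, B3–B4, B4–B5, B5–B6, B6–B7, B7–B8

Every bag has size at most 3, so the width is 3 − 1 = 2 and tw(G) ≤ 2. Since c–d–j–h–f–g–e–i–b–a–c is a cycle in G, G is not acyclic. Forests are exactly the graphs of treewidth ≤ 1, so tw(G) ≥ 2. Combining the bounds, tw(G) = 2.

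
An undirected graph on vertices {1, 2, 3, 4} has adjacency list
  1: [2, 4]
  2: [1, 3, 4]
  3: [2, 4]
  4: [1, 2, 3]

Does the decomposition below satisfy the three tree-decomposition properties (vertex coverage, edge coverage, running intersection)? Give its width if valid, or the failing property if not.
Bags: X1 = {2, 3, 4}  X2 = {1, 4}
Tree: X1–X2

No — edge (2,1) lies in no bag.

A tree decomposition must satisfy three properties: every vertex lies in some bag; for every edge, both endpoints lie together in some bag; and for every vertex, the bags containing it form a connected subtree. Here edge (2,1) lies in no bag, so the decomposition is invalid.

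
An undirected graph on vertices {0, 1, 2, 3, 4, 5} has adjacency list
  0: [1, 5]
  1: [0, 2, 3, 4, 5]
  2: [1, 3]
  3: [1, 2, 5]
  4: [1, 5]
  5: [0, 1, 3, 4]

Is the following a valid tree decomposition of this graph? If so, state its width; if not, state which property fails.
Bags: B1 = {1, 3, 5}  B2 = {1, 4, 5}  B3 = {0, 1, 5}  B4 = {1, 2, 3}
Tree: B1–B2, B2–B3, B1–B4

Vertex coverage: the bags together contain {0, 1, 2, 3, 4, 5}, the full vertex set. Edge coverage: each edge of G has both endpoints in at least one bag. Running intersection: for every vertex, the bags containing it form a connected subtree. All three properties hold, so this is a valid tree decomposition of width max|bag| − 1 = 2, and hence tw(G) ≤ 2.

Yes; width 2.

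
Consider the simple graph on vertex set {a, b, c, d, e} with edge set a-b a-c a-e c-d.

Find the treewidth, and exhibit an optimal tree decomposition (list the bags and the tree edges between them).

Treewidth 1.
One optimal decomposition is:
Bags: B1 = {a, e}  B2 = {a, c}  B3 = {a, b}  B4 = {c, d}
Tree: B1–B2, B1–B3, B2–B4

Every bag has size at most 2, so the width is 2 − 1 = 1 and tw(G) ≤ 1. Since G has at least one edge (e.g. e–a), it is not an edgeless graph, so tw(G) ≥ 1. Combining the bounds, tw(G) = 1.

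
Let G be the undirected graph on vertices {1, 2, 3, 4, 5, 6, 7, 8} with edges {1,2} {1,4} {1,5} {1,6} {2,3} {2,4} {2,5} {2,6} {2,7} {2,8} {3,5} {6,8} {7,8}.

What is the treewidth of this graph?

A width-2 tree decomposition is:
Bags: B1 = {1, 2, 5}  B2 = {1, 2, 4}  B3 = {1, 2, 6}  B4 = {2, 6, 8}  B5 = {2, 7, 8}  B6 = {2, 3, 5}
Tree: B1–B2, B2–B3, B3–B4, B4–B5, B1–B6
The largest bag has 3 vertices, giving width 2; this decomposition certifies tw(G) ≤ 2. For the lower bound, the 3 vertices {2, 6, 8} are pairwise adjacent, and any tree decomposition puts a clique entirely inside one bag — forcing width ≥ 2. Therefore the treewidth is 2.

2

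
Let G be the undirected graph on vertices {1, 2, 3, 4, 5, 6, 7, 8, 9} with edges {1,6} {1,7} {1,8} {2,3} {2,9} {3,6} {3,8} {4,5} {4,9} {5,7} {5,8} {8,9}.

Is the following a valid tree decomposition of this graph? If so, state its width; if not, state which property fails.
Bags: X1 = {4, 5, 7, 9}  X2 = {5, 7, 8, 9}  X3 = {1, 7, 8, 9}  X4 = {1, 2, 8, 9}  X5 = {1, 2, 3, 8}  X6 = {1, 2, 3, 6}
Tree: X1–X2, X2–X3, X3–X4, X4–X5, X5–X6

Yes; width 3.

Vertex coverage: the bags together contain {1, 2, 3, 4, 5, 6, 7, 8, 9}, the full vertex set. Edge coverage: each edge of G has both endpoints in at least one bag. Running intersection: for every vertex, the bags containing it form a connected subtree. All three properties hold, so this is a valid tree decomposition of width max|bag| − 1 = 3, and hence tw(G) ≤ 3.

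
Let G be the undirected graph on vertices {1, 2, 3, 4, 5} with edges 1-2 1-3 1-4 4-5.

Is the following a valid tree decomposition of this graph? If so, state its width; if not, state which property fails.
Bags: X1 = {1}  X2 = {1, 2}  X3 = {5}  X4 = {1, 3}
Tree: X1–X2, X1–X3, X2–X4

A tree decomposition must satisfy three properties: every vertex lies in some bag; for every edge, both endpoints lie together in some bag; and for every vertex, the bags containing it form a connected subtree. Here vertex 4 appears in no bag, so the decomposition is invalid.

No — vertex 4 appears in no bag.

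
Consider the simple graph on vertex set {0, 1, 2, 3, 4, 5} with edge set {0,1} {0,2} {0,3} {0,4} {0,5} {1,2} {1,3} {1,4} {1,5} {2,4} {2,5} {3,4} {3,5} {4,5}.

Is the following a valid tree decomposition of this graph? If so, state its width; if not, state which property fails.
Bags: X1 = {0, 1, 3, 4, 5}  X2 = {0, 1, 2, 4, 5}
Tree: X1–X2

Every vertex of G appears in some bag (union = {0, 1, 2, 3, 4, 5}); every edge is covered by a bag; and for each vertex v the set of bags containing v is connected in the bag tree. The decomposition is therefore valid. The largest bag has 5 vertices, so the width is 4.

Yes; width 4.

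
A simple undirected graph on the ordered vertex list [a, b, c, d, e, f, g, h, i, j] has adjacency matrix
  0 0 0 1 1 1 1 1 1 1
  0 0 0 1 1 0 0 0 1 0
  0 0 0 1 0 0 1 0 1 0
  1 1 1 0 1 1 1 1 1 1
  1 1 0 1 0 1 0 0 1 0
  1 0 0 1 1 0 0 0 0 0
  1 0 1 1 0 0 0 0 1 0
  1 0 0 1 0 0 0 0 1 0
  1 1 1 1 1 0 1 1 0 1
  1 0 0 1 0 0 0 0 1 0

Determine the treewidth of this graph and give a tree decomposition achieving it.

The largest bag has 4 vertices, giving width 3; this decomposition certifies tw(G) ≤ 3. For the lower bound, the 4 vertices {a, d, e, f} are pairwise adjacent, and any tree decomposition puts a clique entirely inside one bag — forcing width ≥ 3. Therefore the treewidth is 3.

Treewidth 3.
Bags: B1 = {a, d, e, i}  B2 = {a, d, g, i}  B3 = {a, d, i, j}  B4 = {c, d, g, i}  B5 = {b, d, e, i}  B6 = {a, d, h, i}  B7 = {a, d, e, f}
Tree: B1–B2, B2–B3, B2–B4, B1–B5, B2–B6, B1–B7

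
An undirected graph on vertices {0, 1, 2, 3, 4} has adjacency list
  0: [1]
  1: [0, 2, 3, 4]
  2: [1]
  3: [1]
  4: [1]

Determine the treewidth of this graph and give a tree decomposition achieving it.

Each bag holds 2 vertices, so the decomposition has width 1, which upper-bounds the treewidth. G has an edge, so its treewidth is at least 1. Hence tw(G) = 1 exactly.

Treewidth 1.
One optimal decomposition is:
Bags: B1 = {1, 3}  B2 = {1, 2}  B3 = {0, 1}  B4 = {1, 4}
Tree: B1–B2, B1–B3, B2–B4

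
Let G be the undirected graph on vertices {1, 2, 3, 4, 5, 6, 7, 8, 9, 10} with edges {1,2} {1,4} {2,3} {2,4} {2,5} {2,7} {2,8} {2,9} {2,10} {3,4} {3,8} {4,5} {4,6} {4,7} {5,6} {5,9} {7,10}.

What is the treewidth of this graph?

A width-2 tree decomposition is:
Bags: B1 = {2, 4, 5}  B2 = {2, 5, 9}  B3 = {2, 4, 7}  B4 = {2, 7, 10}  B5 = {2, 3, 4}  B6 = {1, 2, 4}  B7 = {2, 3, 8}  B8 = {4, 5, 6}
Tree: B1–B2, B1–B3, B3–B4, B1–B5, B3–B6, B5–B7, B1–B8
Each bag holds 3 vertices, so the decomposition has width 2, which upper-bounds the treewidth. For the lower bound, the 3 vertices {2, 3, 8} are pairwise adjacent, and any tree decomposition puts a clique entirely inside one bag — forcing width ≥ 2. The upper and lower bounds meet at 2, so that is the treewidth.

2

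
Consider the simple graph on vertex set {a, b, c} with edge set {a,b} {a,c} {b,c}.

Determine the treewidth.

A width-2 tree decomposition is:
Bags: B1 = {a, b, c}
Tree: (single bag)
With just one bag of size 3, the width is 3 − 1 = 2, so tw(G) ≤ 2. On the other hand G contains the 3-clique {a, b, c}. A clique must lie in a single bag of any decomposition, so no decomposition can have width below 2. The upper and lower bounds meet at 2, so that is the treewidth.

2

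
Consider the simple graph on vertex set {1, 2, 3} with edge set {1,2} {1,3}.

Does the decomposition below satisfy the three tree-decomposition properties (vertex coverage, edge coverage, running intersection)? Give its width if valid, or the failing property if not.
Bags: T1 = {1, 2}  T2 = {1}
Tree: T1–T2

No — vertex 3 appears in no bag.

A tree decomposition must satisfy three properties: every vertex lies in some bag; for every edge, both endpoints lie together in some bag; and for every vertex, the bags containing it form a connected subtree. Here vertex 3 appears in no bag, so the decomposition is invalid.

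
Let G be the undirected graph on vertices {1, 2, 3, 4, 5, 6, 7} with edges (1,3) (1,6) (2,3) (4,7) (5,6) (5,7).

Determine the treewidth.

1

A width-1 tree decomposition is:
Bags: B1 = {2, 3}  B2 = {1, 3}  B3 = {1, 6}  B4 = {5, 6}  B5 = {5, 7}  B6 = {4, 7}
Tree: B1–B2, B2–B3, B3–B4, B4–B5, B5–B6
Each bag holds 2 vertices, so the decomposition has width 1, which upper-bounds the treewidth. G has an edge, so its treewidth is at least 1. Combining the bounds, tw(G) = 1.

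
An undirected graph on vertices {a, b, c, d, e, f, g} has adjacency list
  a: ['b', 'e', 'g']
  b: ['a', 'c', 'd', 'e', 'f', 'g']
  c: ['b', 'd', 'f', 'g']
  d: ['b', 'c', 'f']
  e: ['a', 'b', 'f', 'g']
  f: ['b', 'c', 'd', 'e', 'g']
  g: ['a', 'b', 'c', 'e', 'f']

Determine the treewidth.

3

A width-3 tree decomposition is:
Bags: B1 = {b, c, d, f}  B2 = {b, c, f, g}  B3 = {b, e, f, g}  B4 = {a, b, e, g}
Tree: B1–B2, B2–B3, B3–B4
Every bag has size at most 4, so the width is 4 − 1 = 3 and tw(G) ≤ 3. Conversely, {a, b, e, g} is a clique of size 4, and the vertices of any clique must share a bag in every tree decomposition; so some bag has ≥ 4 vertices and tw(G) ≥ 3. The upper and lower bounds meet at 3, so that is the treewidth.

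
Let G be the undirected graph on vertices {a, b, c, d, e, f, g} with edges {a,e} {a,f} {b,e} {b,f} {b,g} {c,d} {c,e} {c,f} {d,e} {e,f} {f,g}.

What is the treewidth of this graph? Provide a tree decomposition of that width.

Treewidth 2.
One optimal decomposition is:
Bags: B1 = {b, e, f}  B2 = {b, f, g}  B3 = {c, e, f}  B4 = {c, d, e}  B5 = {a, e, f}
Tree: B1–B2, B1–B3, B3–B4, B1–B5

Every bag has size at most 3, so the width is 3 − 1 = 2 and tw(G) ≤ 2. Conversely, {c, d, e} is a clique of size 3, and the vertices of any clique must share a bag in every tree decomposition; so some bag has ≥ 3 vertices and tw(G) ≥ 2. Therefore the treewidth is 2.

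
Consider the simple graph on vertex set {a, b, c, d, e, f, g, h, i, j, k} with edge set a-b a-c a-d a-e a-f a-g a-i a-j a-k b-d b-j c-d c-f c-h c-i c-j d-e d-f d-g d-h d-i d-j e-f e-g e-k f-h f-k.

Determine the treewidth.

3

A width-3 tree decomposition is:
Bags: B1 = {a, c, d, i}  B2 = {a, c, d, j}  B3 = {a, c, d, f}  B4 = {a, d, e, f}  B5 = {a, d, e, g}  B6 = {c, d, f, h}  B7 = {a, e, f, k}  B8 = {a, b, d, j}
Tree: B1–B2, B1–B3, B3–B4, B4–B5, B3–B6, B4–B7, B2–B8
Every bag has size at most 4, so the width is 4 − 1 = 3 and tw(G) ≤ 3. On the other hand G contains the 4-clique {c, d, f, h}. A clique must lie in a single bag of any decomposition, so no decomposition can have width below 3. Therefore the treewidth is 3.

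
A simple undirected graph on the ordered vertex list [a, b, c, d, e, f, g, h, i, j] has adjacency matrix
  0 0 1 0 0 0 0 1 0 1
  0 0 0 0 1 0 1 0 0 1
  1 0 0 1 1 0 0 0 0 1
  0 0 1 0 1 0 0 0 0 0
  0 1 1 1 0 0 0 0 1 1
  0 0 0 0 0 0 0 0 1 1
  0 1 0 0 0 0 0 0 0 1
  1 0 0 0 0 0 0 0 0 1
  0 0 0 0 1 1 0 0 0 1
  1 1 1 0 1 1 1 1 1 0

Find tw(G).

2

A width-2 tree decomposition is:
Bags: B1 = {a, c, j}  B2 = {c, e, j}  B3 = {c, d, e}  B4 = {b, e, j}  B5 = {b, g, j}  B6 = {e, i, j}  B7 = {a, h, j}  B8 = {f, i, j}
Tree: B1–B2, B2–B3, B2–B4, B4–B5, B2–B6, B1–B7, B6–B8
Each bag holds 3 vertices, so the decomposition has width 2, which upper-bounds the treewidth. Conversely, {c, d, e} is a clique of size 3, and the vertices of any clique must share a bag in every tree decomposition; so some bag has ≥ 3 vertices and tw(G) ≥ 2. Therefore the treewidth is 2.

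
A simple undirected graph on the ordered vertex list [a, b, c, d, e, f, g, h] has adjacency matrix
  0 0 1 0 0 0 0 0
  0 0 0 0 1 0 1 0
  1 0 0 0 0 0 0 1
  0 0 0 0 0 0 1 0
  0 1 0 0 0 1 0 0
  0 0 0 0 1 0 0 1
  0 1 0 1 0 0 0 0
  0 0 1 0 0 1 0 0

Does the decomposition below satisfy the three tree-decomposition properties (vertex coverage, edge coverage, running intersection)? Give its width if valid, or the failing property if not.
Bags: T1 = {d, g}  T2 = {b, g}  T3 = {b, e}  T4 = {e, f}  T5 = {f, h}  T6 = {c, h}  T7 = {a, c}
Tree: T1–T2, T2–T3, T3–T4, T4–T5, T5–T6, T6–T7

Vertex coverage: the bags together contain {a, b, c, d, e, f, g, h}, the full vertex set. Edge coverage: each edge of G has both endpoints in at least one bag. Running intersection: for every vertex, the bags containing it form a connected subtree. All three properties hold, so this is a valid tree decomposition of width max|bag| − 1 = 1, and hence tw(G) ≤ 1.

Yes; width 1.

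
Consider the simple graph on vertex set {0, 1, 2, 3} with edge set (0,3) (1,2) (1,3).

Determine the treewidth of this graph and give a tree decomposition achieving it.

Treewidth 1.
One such decomposition:
Bags: B1 = {1, 3}  B2 = {1, 2}  B3 = {0, 3}
Tree: B1–B2, B1–B3

The largest bag has 2 vertices, giving width 1; this decomposition certifies tw(G) ≤ 1. Since G has at least one edge (e.g. 3–1), it is not an edgeless graph, so tw(G) ≥ 1. Therefore the treewidth is 1.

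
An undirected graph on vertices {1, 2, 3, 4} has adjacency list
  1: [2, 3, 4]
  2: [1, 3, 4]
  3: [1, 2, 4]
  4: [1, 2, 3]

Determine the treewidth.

3

A width-3 tree decomposition is:
Bags: B1 = {1, 2, 3, 4}
Tree: (single bag)
A single bag containing all 4 vertices is trivially a valid decomposition of width 3. Conversely, {1, 2, 3, 4} is a clique of size 4, and the vertices of any clique must share a bag in every tree decomposition; so some bag has ≥ 4 vertices and tw(G) ≥ 3. The upper and lower bounds meet at 3, so that is the treewidth.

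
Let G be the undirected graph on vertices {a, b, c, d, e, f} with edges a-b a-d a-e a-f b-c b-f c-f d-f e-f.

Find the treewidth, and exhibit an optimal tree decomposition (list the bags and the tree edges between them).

The largest bag has 3 vertices, giving width 2; this decomposition certifies tw(G) ≤ 2. For the lower bound, the 3 vertices {b, c, f} are pairwise adjacent, and any tree decomposition puts a clique entirely inside one bag — forcing width ≥ 2. Hence tw(G) = 2 exactly.

Treewidth 2.
One optimal decomposition is:
Bags: B1 = {a, b, f}  B2 = {a, d, f}  B3 = {a, e, f}  B4 = {b, c, f}
Tree: B1–B2, B2–B3, B1–B4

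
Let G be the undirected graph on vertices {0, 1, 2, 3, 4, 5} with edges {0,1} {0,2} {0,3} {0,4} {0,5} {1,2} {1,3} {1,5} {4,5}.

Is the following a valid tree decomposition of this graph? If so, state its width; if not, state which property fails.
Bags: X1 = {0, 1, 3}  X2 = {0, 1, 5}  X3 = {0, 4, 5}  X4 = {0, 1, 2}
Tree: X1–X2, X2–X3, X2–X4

Vertex coverage: the bags together contain {0, 1, 2, 3, 4, 5}, the full vertex set. Edge coverage: each edge of G has both endpoints in at least one bag. Running intersection: for every vertex, the bags containing it form a connected subtree. All three properties hold, so this is a valid tree decomposition of width max|bag| − 1 = 2, and hence tw(G) ≤ 2.

Yes; width 2.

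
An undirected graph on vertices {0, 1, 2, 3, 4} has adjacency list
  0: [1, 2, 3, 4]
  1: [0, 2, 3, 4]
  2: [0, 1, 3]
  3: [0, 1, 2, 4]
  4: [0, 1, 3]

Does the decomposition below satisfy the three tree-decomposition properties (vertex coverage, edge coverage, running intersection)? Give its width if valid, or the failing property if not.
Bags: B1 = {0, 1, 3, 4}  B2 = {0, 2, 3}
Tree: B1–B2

No — edge (1,2) lies in no bag.

A tree decomposition must satisfy three properties: every vertex lies in some bag; for every edge, both endpoints lie together in some bag; and for every vertex, the bags containing it form a connected subtree. Here edge (1,2) lies in no bag, so the decomposition is invalid.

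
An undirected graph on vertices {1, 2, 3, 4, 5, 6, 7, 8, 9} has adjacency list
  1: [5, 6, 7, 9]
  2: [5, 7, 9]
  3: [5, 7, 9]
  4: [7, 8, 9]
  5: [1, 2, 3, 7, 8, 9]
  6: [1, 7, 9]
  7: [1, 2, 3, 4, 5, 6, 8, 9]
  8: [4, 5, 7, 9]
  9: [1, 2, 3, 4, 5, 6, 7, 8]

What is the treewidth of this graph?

A width-3 tree decomposition is:
Bags: B1 = {2, 5, 7, 9}  B2 = {5, 7, 8, 9}  B3 = {3, 5, 7, 9}  B4 = {4, 7, 8, 9}  B5 = {1, 5, 7, 9}  B6 = {1, 6, 7, 9}
Tree: B1–B2, B2–B3, B2–B4, B1–B5, B5–B6
Every bag has size at most 4, so the width is 4 − 1 = 3 and tw(G) ≤ 3. Conversely, {4, 7, 8, 9} is a clique of size 4, and the vertices of any clique must share a bag in every tree decomposition; so some bag has ≥ 4 vertices and tw(G) ≥ 3. The upper and lower bounds meet at 3, so that is the treewidth.

3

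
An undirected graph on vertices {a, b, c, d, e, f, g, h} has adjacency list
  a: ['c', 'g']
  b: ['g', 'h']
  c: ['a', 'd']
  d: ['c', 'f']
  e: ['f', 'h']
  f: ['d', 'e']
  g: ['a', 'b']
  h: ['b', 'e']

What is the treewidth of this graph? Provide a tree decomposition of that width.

Treewidth 2.
One optimal decomposition is:
Bags: B1 = {d, e, f}  B2 = {d, e, h}  B3 = {b, d, h}  B4 = {b, d, g}  B5 = {a, d, g}  B6 = {a, c, d}
Tree: B1–B2, B2–B3, B3–B4, B4–B5, B5–B6

Every bag has size at most 3, so the width is 3 − 1 = 2 and tw(G) ≤ 2. The edges d–f–e–h–b–g–a–c–d form a cycle, so G is not a tree and its treewidth is at least 2. The upper and lower bounds meet at 2, so that is the treewidth.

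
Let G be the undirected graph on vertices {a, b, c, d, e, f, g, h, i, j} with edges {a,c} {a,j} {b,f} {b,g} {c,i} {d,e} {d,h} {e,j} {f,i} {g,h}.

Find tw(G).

A width-2 tree decomposition is:
Bags: B1 = {b, f, g}  B2 = {f, g, h}  B3 = {d, f, h}  B4 = {d, e, f}  B5 = {e, f, j}  B6 = {a, f, j}  B7 = {a, c, f}  B8 = {c, f, i}
Tree: B1–B2, B2–B3, B3–B4, B4–B5, B5–B6, B6–B7, B7–B8
The largest bag has 3 vertices, giving width 2; this decomposition certifies tw(G) ≤ 2. Since f–b–g–h–d–e–j–a–c–i–f is a cycle in G, G is not acyclic. Forests are exactly the graphs of treewidth ≤ 1, so tw(G) ≥ 2. Therefore the treewidth is 2.

2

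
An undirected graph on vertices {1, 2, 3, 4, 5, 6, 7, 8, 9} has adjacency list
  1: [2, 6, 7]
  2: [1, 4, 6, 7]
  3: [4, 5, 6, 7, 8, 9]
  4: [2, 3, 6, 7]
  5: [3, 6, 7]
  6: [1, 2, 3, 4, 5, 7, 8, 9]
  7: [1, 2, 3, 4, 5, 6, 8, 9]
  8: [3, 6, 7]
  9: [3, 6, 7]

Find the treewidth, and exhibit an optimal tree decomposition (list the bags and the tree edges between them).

Treewidth 3.
One optimal decomposition is:
Bags: B1 = {3, 5, 6, 7}  B2 = {3, 4, 6, 7}  B3 = {2, 4, 6, 7}  B4 = {3, 6, 7, 9}  B5 = {1, 2, 6, 7}  B6 = {3, 6, 7, 8}
Tree: B1–B2, B2–B3, B2–B4, B3–B5, B2–B6

Every bag has size at most 4, so the width is 4 − 1 = 3 and tw(G) ≤ 3. For the lower bound, the 4 vertices {1, 2, 6, 7} are pairwise adjacent, and any tree decomposition puts a clique entirely inside one bag — forcing width ≥ 3. Combining the bounds, tw(G) = 3.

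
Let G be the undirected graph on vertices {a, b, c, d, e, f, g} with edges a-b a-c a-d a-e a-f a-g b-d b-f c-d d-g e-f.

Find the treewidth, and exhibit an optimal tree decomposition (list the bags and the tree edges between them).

Each bag holds 3 vertices, so the decomposition has width 2, which upper-bounds the treewidth. For the lower bound, the 3 vertices {a, d, g} are pairwise adjacent, and any tree decomposition puts a clique entirely inside one bag — forcing width ≥ 2. Combining the bounds, tw(G) = 2.

Treewidth 2.
Bags: B1 = {a, d, g}  B2 = {a, b, d}  B3 = {a, b, f}  B4 = {a, e, f}  B5 = {a, c, d}
Tree: B1–B2, B2–B3, B3–B4, B1–B5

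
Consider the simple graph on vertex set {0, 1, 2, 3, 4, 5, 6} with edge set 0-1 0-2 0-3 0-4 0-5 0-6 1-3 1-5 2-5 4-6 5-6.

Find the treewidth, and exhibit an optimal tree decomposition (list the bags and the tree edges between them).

Treewidth 2.
One optimal decomposition is:
Bags: B1 = {0, 1, 5}  B2 = {0, 5, 6}  B3 = {0, 2, 5}  B4 = {0, 1, 3}  B5 = {0, 4, 6}
Tree: B1–B2, B2–B3, B1–B4, B2–B5

The largest bag has 3 vertices, giving width 2; this decomposition certifies tw(G) ≤ 2. Conversely, {0, 1, 3} is a clique of size 3, and the vertices of any clique must share a bag in every tree decomposition; so some bag has ≥ 3 vertices and tw(G) ≥ 2. Combining the bounds, tw(G) = 2.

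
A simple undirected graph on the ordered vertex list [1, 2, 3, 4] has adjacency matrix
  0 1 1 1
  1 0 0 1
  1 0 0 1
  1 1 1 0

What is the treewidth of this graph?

A width-2 tree decomposition is:
Bags: B1 = {1, 3, 4}  B2 = {1, 2, 4}
Tree: B1–B2
The largest bag has 3 vertices, giving width 2; this decomposition certifies tw(G) ≤ 2. Conversely, {1, 2, 4} is a clique of size 3, and the vertices of any clique must share a bag in every tree decomposition; so some bag has ≥ 3 vertices and tw(G) ≥ 2. The upper and lower bounds meet at 2, so that is the treewidth.

2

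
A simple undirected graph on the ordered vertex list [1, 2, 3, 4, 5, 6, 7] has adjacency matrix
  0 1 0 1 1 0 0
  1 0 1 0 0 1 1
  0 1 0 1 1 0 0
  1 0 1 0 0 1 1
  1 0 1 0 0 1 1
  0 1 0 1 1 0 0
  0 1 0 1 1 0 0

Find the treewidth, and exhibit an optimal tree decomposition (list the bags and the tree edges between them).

The largest bag has 4 vertices, giving width 3; this decomposition certifies tw(G) ≤ 3. For the lower bound: the 4 vertex sets {4,7}, {3,5}, {2}, {1} are disjoint, each induces a connected subgraph, and every pair is joined by at least one edge of G. Contracting each set to a single vertex therefore yields K_{4} as a minor, and since treewidth is minor-monotone, tw(G) ≥ tw(K_{4}) = 3. The upper and lower bounds meet at 3, so that is the treewidth.

Treewidth 3.
One such decomposition:
Bags: B1 = {2, 4, 5, 7}  B2 = {2, 3, 4, 5}  B3 = {1, 2, 4, 5}  B4 = {2, 4, 5, 6}
Tree: B1–B2, B2–B3, B3–B4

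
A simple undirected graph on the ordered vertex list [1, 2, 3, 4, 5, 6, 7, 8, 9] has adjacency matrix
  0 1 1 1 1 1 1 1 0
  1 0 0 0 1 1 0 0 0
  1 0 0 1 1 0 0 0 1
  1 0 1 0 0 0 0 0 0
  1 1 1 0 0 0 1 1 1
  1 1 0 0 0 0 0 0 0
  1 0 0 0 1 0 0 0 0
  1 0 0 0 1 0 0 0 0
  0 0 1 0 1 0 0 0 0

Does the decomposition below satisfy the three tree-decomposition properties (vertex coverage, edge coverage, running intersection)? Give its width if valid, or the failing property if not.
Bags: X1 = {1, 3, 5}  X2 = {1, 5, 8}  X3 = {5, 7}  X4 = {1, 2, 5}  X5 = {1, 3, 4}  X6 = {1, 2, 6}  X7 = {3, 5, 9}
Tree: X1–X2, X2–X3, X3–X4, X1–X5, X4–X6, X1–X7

A tree decomposition must satisfy three properties: every vertex lies in some bag; for every edge, both endpoints lie together in some bag; and for every vertex, the bags containing it form a connected subtree. Here edge (1,7) lies in no bag, so the decomposition is invalid.

No — edge (1,7) lies in no bag.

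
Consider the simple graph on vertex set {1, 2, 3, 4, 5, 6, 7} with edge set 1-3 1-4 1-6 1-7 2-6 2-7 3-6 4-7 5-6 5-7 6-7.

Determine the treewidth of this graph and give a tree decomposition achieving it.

Treewidth 2.
Bags: B1 = {1, 6, 7}  B2 = {1, 3, 6}  B3 = {2, 6, 7}  B4 = {1, 4, 7}  B5 = {5, 6, 7}
Tree: B1–B2, B1–B3, B1–B4, B1–B5

The largest bag has 3 vertices, giving width 2; this decomposition certifies tw(G) ≤ 2. Conversely, {1, 4, 7} is a clique of size 3, and the vertices of any clique must share a bag in every tree decomposition; so some bag has ≥ 3 vertices and tw(G) ≥ 2. Therefore the treewidth is 2.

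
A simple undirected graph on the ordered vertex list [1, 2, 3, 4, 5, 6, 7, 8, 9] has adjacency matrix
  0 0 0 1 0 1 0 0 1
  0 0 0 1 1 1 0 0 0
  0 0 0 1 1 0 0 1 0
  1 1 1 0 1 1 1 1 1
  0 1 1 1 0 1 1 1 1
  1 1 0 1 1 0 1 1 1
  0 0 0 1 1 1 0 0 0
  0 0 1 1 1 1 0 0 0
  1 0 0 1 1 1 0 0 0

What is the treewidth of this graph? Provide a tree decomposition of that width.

Treewidth 3.
One optimal decomposition is:
Bags: B1 = {4, 5, 6, 8}  B2 = {3, 4, 5, 8}  B3 = {4, 5, 6, 9}  B4 = {1, 4, 6, 9}  B5 = {2, 4, 5, 6}  B6 = {4, 5, 6, 7}
Tree: B1–B2, B1–B3, B3–B4, B1–B5, B5–B6

Each bag holds 4 vertices, so the decomposition has width 3, which upper-bounds the treewidth. For the lower bound, the 4 vertices {1, 4, 6, 9} are pairwise adjacent, and any tree decomposition puts a clique entirely inside one bag — forcing width ≥ 3. Hence tw(G) = 3 exactly.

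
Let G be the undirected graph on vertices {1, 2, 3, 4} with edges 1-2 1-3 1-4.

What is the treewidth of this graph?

A width-1 tree decomposition is:
Bags: B1 = {1, 2}  B2 = {1, 4}  B3 = {1, 3}
Tree: B1–B2, B1–B3
The largest bag has 2 vertices, giving width 1; this decomposition certifies tw(G) ≤ 1. G has an edge, so its treewidth is at least 1. The upper and lower bounds meet at 1, so that is the treewidth.

1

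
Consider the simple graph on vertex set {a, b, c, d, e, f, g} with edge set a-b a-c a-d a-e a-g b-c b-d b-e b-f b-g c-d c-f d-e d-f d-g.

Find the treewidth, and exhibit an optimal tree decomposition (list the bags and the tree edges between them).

The largest bag has 4 vertices, giving width 3; this decomposition certifies tw(G) ≤ 3. On the other hand G contains the 4-clique {a, b, d, g}. A clique must lie in a single bag of any decomposition, so no decomposition can have width below 3. Therefore the treewidth is 3.

Treewidth 3.
One such decomposition:
Bags: B1 = {a, b, d, e}  B2 = {a, b, c, d}  B3 = {b, c, d, f}  B4 = {a, b, d, g}
Tree: B1–B2, B2–B3, B2–B4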